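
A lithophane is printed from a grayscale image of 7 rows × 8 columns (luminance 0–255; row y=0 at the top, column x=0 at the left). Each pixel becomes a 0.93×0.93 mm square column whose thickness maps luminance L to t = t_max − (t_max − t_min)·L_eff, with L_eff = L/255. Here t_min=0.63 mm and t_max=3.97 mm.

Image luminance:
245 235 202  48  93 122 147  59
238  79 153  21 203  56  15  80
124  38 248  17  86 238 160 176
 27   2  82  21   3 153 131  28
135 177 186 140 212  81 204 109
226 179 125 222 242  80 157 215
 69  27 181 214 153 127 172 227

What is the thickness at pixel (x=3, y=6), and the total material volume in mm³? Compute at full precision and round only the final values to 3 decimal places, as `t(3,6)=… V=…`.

t(3,6)=1.167 V=108.567

span = t_max - t_min = 3.97 - 0.63 = 3.340
L(3,6) = 214, L_eff = 214/255 = 0.839216
t(3,6) = 3.97 - 3.340·0.839216 = 1.167
Σt over all 7·8 pixels = 32009/255 ≈ 125.5254902
V = pitch²·Σt = 0.93²·32009/255 = 108.567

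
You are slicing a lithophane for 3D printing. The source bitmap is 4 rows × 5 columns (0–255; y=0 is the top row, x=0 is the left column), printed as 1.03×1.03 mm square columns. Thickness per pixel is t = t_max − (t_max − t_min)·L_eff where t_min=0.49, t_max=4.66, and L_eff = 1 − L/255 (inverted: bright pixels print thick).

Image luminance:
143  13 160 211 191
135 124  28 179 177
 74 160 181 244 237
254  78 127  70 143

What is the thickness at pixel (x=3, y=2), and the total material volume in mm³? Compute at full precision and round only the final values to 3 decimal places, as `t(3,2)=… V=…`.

span = t_max - t_min = 4.66 - 0.49 = 4.170
L(3,2) = 244, L_eff = 1 - 244/255 = 0.043137 (inverted)
t(3,2) = 4.66 - 4.170·0.043137 = 4.480
Σt over all 4·5 pixels = 490431/8500 ≈ 57.6977647
V = pitch²·Σt = 1.03²·490431/8500 = 61.212

t(3,2)=4.480 V=61.212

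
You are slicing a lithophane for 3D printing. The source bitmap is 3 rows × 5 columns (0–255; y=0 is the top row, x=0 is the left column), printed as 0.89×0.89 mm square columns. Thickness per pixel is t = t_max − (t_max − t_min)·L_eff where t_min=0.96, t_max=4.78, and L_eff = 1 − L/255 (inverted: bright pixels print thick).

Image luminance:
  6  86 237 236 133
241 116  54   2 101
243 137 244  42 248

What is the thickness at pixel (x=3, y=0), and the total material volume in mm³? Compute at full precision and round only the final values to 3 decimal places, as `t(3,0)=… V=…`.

t(3,0)=4.495 V=36.633

span = t_max - t_min = 4.78 - 0.96 = 3.820
L(3,0) = 236, L_eff = 1 - 236/255 = 0.074510 (inverted)
t(3,0) = 4.78 - 3.820·0.074510 = 4.495
Σt over all 3·5 pixels = 294833/6375 ≈ 46.2483137
V = pitch²·Σt = 0.89²·294833/6375 = 36.633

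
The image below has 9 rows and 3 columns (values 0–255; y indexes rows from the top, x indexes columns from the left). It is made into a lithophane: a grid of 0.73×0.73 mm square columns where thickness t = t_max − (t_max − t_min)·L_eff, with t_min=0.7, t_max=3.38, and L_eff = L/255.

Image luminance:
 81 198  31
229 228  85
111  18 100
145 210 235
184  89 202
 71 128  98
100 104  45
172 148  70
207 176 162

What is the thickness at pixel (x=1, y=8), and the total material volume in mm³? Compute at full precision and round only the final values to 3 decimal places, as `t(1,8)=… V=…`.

span = t_max - t_min = 3.38 - 0.7 = 2.680
L(1,8) = 176, L_eff = 176/255 = 0.690196
t(1,8) = 3.38 - 2.680·0.690196 = 1.530
Σt over all 9·3 pixels = 225849/4250 ≈ 53.1409412
V = pitch²·Σt = 0.73²·225849/4250 = 28.319

t(1,8)=1.530 V=28.319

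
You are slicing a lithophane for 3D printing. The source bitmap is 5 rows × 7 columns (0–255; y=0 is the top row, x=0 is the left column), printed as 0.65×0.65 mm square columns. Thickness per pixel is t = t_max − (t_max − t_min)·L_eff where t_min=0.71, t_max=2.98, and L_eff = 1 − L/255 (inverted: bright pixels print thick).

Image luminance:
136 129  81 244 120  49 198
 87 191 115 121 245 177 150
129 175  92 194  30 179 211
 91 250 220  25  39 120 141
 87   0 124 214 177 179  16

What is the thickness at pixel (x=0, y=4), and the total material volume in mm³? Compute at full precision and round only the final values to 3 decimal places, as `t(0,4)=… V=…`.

span = t_max - t_min = 2.98 - 0.71 = 2.270
L(0,4) = 87, L_eff = 1 - 87/255 = 0.658824 (inverted)
t(0,4) = 2.98 - 2.270·0.658824 = 1.484
Σt over all 5·7 pixels = 1708747/25500 ≈ 67.0096863
V = pitch²·Σt = 0.65²·1708747/25500 = 28.312

t(0,4)=1.484 V=28.312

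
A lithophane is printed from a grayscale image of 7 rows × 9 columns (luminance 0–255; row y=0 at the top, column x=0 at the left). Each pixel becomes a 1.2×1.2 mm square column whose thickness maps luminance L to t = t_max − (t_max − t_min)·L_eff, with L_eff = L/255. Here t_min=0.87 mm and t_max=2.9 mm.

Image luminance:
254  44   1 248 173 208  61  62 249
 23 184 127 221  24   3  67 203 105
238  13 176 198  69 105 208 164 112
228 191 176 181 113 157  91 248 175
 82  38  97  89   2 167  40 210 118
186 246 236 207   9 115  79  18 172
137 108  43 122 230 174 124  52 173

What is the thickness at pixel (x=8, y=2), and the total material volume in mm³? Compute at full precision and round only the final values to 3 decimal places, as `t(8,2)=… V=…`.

span = t_max - t_min = 2.9 - 0.87 = 2.030
L(8,2) = 112, L_eff = 112/255 = 0.439216
t(8,2) = 2.9 - 2.030·0.439216 = 2.008
Σt over all 7·9 pixels = 739732/6375 ≈ 116.0363922
V = pitch²·Σt = 1.2²·739732/6375 = 167.092

t(8,2)=2.008 V=167.092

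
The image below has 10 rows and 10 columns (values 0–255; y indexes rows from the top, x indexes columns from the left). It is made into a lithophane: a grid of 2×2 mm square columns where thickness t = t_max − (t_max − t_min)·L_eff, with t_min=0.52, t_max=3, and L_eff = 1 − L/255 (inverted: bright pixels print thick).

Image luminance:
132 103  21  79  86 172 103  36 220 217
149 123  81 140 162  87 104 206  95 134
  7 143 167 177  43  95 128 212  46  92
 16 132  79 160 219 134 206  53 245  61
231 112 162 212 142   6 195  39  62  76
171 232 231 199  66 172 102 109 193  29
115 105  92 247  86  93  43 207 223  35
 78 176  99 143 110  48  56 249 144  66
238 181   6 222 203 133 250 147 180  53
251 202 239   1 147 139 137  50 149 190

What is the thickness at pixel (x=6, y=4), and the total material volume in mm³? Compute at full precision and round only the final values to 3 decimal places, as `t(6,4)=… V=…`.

span = t_max - t_min = 3 - 0.52 = 2.480
L(6,4) = 195, L_eff = 1 - 195/255 = 0.235294 (inverted)
t(6,4) = 3 - 2.480·0.235294 = 2.416
Σt over all 10·10 pixels = 1146118/6375 ≈ 179.7832157
V = pitch²·Σt = 2²·1146118/6375 = 719.133

t(6,4)=2.416 V=719.133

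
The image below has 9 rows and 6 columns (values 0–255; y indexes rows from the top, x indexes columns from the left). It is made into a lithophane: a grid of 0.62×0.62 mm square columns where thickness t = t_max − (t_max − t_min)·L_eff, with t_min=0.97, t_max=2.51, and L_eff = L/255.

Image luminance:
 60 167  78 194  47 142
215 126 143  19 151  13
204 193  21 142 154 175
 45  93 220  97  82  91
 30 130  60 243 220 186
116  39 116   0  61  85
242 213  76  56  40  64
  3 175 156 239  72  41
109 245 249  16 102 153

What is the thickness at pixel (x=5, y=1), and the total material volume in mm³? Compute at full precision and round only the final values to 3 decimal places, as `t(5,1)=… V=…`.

span = t_max - t_min = 2.51 - 0.97 = 1.540
L(5,1) = 13, L_eff = 13/255 = 0.050980
t(5,1) = 2.51 - 1.540·0.050980 = 2.431
Σt over all 9·6 pixels = 36313/375 ≈ 96.8346667
V = pitch²·Σt = 0.62²·36313/375 = 37.223

t(5,1)=2.431 V=37.223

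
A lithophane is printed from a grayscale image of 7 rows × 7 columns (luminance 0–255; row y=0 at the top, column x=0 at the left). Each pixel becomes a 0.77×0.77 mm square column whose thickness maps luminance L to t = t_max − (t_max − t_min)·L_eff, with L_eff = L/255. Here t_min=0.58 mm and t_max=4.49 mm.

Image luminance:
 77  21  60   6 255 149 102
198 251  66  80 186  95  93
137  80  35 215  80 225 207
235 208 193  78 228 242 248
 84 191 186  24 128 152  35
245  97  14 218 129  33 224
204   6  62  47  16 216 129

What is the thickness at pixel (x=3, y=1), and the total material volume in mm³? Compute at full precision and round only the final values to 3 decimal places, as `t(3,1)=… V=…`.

t(3,1)=3.263 V=71.442

span = t_max - t_min = 4.49 - 0.58 = 3.910
L(3,1) = 80, L_eff = 80/255 = 0.313725
t(3,1) = 4.49 - 3.910·0.313725 = 3.263
Σt over all 7·7 pixels = 36149/300 ≈ 120.4966667
V = pitch²·Σt = 0.77²·36149/300 = 71.442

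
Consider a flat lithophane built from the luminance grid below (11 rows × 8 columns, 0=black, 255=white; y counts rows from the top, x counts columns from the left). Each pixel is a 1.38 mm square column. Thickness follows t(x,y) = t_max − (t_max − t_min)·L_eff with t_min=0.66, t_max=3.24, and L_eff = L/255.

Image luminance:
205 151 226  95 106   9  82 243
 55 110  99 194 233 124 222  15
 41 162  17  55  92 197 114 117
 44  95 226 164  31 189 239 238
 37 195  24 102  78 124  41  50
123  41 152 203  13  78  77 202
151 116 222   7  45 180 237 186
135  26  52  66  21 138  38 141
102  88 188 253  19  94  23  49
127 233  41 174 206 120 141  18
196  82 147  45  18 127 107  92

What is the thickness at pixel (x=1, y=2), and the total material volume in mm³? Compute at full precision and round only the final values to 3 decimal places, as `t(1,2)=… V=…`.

span = t_max - t_min = 3.24 - 0.66 = 2.580
L(1,2) = 162, L_eff = 162/255 = 0.635294
t(1,2) = 3.24 - 2.580·0.635294 = 1.601
Σt over all 11·8 pixels = 773977/4250 ≈ 182.1122353
V = pitch²·Σt = 1.38²·773977/4250 = 346.815

t(1,2)=1.601 V=346.815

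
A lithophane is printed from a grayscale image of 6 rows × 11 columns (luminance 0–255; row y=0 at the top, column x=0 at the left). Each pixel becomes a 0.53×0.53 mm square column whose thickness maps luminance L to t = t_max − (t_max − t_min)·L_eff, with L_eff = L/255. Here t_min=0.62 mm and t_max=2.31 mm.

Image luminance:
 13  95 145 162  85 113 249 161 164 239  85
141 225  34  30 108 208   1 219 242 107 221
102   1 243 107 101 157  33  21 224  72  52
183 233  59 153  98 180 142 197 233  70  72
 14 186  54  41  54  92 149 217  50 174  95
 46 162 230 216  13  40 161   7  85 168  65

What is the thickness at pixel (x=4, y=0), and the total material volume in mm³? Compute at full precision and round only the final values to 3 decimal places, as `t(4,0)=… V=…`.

t(4,0)=1.747 V=27.749

span = t_max - t_min = 2.31 - 0.62 = 1.690
L(4,0) = 85, L_eff = 85/255 = 0.333333
t(4,0) = 2.31 - 1.690·0.333333 = 1.747
Σt over all 6·11 pixels = 2518999/25500 ≈ 98.7842745
V = pitch²·Σt = 0.53²·2518999/25500 = 27.749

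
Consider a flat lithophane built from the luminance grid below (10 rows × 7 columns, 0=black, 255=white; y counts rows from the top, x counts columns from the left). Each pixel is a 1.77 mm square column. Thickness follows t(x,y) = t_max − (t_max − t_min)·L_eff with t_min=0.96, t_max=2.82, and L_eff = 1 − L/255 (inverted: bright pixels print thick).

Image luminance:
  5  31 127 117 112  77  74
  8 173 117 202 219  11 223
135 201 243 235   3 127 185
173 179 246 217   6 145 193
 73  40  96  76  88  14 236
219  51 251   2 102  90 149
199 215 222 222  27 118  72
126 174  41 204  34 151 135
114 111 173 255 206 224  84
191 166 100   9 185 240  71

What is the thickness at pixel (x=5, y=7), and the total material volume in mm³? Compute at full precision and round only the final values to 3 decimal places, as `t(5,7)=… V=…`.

t(5,7)=2.061 V=423.966

span = t_max - t_min = 2.82 - 0.96 = 1.860
L(5,7) = 151, L_eff = 1 - 151/255 = 0.407843 (inverted)
t(5,7) = 2.82 - 1.860·0.407843 = 2.061
Σt over all 10·7 pixels = 57514/425 ≈ 135.3270588
V = pitch²·Σt = 1.77²·57514/425 = 423.966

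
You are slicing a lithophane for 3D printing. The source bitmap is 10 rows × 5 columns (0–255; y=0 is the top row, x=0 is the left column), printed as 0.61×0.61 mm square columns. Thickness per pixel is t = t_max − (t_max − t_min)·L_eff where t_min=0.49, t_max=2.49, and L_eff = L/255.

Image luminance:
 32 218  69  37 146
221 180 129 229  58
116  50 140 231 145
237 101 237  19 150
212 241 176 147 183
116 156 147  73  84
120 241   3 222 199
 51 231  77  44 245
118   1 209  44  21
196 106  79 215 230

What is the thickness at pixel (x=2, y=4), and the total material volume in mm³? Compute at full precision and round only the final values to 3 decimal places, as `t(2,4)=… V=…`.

span = t_max - t_min = 2.49 - 0.49 = 2.000
L(2,4) = 176, L_eff = 176/255 = 0.690196
t(2,4) = 2.49 - 2.000·0.690196 = 1.110
Σt over all 10·5 pixels = 35767/510 ≈ 70.1313725
V = pitch²·Σt = 0.61²·35767/510 = 26.096

t(2,4)=1.110 V=26.096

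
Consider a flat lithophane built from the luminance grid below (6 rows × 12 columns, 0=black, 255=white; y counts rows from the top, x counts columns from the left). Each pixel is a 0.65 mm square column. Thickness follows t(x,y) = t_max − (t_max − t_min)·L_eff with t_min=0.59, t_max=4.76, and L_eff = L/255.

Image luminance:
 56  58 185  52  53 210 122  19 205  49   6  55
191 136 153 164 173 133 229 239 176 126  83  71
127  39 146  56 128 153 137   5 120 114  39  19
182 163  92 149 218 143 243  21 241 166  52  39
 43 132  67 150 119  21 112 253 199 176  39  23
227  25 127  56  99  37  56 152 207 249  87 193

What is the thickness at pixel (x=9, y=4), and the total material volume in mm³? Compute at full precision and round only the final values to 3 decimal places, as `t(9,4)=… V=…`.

span = t_max - t_min = 4.76 - 0.59 = 4.170
L(9,4) = 176, L_eff = 176/255 = 0.690196
t(9,4) = 4.76 - 4.170·0.690196 = 1.882
Σt over all 6·12 pixels = 202.33
V = pitch²·Σt = 0.65²·202.33 = 85.484

t(9,4)=1.882 V=85.484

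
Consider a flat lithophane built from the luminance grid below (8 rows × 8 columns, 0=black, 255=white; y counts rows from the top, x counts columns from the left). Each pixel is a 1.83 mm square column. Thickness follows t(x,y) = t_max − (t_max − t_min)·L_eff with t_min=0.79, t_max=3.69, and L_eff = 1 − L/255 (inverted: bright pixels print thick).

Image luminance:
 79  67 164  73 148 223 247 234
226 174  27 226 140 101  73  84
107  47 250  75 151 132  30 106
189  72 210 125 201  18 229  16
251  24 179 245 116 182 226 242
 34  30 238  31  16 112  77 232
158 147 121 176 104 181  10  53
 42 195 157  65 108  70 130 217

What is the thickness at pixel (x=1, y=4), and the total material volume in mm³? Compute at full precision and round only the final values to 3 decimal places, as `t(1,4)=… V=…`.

span = t_max - t_min = 3.69 - 0.79 = 2.900
L(1,4) = 24, L_eff = 1 - 24/255 = 0.905882 (inverted)
t(1,4) = 3.69 - 2.900·0.905882 = 1.063
Σt over all 8·8 pixels = 74581/510 ≈ 146.2372549
V = pitch²·Σt = 1.83²·74581/510 = 489.734

t(1,4)=1.063 V=489.734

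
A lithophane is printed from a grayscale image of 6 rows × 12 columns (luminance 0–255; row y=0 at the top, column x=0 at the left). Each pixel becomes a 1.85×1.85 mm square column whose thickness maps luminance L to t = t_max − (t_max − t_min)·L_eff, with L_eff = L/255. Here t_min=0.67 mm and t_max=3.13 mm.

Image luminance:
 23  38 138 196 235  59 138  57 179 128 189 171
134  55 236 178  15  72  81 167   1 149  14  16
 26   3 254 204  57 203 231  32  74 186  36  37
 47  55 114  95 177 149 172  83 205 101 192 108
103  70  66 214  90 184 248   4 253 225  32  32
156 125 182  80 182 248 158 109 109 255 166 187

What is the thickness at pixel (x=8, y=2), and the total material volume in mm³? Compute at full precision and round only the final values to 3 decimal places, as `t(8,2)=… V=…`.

t(8,2)=2.416 V=474.537

span = t_max - t_min = 3.13 - 0.67 = 2.460
L(8,2) = 74, L_eff = 74/255 = 0.290196
t(8,2) = 3.13 - 2.460·0.290196 = 2.416
Σt over all 6·12 pixels = 294636/2125 ≈ 138.6522353
V = pitch²·Σt = 1.85²·294636/2125 = 474.537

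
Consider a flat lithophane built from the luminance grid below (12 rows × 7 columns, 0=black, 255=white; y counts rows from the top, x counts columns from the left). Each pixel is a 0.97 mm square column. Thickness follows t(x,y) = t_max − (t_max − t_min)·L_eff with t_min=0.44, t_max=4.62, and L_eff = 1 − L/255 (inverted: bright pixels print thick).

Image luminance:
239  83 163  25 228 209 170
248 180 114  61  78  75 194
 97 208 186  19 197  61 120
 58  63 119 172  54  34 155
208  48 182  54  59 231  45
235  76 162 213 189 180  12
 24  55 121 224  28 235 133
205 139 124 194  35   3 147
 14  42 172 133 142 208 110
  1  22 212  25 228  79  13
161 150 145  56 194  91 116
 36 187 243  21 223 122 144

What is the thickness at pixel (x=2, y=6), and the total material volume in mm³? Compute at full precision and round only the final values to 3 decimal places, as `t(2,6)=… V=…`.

span = t_max - t_min = 4.62 - 0.44 = 4.180
L(2,6) = 121, L_eff = 1 - 121/255 = 0.525490 (inverted)
t(2,6) = 4.62 - 4.180·0.525490 = 2.423
Σt over all 12·7 pixels = 885863/4250 ≈ 208.4383529
V = pitch²·Σt = 0.97²·885863/4250 = 196.120

t(2,6)=2.423 V=196.120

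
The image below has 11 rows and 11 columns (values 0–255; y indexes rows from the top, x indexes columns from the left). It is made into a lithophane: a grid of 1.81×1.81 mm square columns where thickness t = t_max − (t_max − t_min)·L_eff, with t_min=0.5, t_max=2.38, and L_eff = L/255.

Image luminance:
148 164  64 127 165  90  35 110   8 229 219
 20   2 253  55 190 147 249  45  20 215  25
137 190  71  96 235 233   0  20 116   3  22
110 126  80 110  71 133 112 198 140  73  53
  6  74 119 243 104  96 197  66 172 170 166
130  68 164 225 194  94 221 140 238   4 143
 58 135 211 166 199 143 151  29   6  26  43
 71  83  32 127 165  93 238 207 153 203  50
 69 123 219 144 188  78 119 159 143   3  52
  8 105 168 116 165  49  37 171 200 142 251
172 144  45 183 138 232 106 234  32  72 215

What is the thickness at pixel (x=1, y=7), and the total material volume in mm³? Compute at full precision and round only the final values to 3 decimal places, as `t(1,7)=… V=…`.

t(1,7)=1.768 V=585.646

span = t_max - t_min = 2.38 - 0.5 = 1.880
L(1,7) = 83, L_eff = 83/255 = 0.325490
t(1,7) = 2.38 - 1.880·0.325490 = 1.768
Σt over all 11·11 pixels = 759743/4250 ≈ 178.7630588
V = pitch²·Σt = 1.81²·759743/4250 = 585.646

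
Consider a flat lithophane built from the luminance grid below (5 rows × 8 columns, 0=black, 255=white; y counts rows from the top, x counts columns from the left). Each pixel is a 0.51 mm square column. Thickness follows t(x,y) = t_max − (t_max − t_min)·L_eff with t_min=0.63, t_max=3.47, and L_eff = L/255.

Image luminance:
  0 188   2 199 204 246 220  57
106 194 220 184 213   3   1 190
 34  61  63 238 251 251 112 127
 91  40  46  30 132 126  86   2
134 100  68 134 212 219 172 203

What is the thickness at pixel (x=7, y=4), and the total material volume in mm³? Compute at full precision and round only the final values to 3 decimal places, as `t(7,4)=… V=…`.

span = t_max - t_min = 3.47 - 0.63 = 2.840
L(7,4) = 203, L_eff = 203/255 = 0.796078
t(7,4) = 3.47 - 2.840·0.796078 = 1.209
Σt over all 5·8 pixels = 518561/6375 ≈ 81.3429020
V = pitch²·Σt = 0.51²·518561/6375 = 21.157

t(7,4)=1.209 V=21.157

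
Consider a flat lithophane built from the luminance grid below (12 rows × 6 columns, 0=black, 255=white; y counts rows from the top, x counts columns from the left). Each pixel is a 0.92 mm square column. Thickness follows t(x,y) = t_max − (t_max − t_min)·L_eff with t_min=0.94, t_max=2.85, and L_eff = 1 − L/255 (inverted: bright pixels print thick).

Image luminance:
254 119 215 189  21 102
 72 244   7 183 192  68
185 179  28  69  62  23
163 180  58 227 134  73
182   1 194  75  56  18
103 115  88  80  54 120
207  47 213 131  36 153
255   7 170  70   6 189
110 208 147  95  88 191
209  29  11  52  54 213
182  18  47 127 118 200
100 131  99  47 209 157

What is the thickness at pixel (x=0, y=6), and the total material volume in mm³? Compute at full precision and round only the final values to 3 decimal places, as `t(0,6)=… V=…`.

t(0,6)=2.490 V=110.912

span = t_max - t_min = 2.85 - 0.94 = 1.910
L(0,6) = 207, L_eff = 1 - 207/255 = 0.188235 (inverted)
t(0,6) = 2.85 - 1.910·0.188235 = 2.490
Σt over all 12·6 pixels = 3341509/25500 ≈ 131.0395686
V = pitch²·Σt = 0.92²·3341509/25500 = 110.912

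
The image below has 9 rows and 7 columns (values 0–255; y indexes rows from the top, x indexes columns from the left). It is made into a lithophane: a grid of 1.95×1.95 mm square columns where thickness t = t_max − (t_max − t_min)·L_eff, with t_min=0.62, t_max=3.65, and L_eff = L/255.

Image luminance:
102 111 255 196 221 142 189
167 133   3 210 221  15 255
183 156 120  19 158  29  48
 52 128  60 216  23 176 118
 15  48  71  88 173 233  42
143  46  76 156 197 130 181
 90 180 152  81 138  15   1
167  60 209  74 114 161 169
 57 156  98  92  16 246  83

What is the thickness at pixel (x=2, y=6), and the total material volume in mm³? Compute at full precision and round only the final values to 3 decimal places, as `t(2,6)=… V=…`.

t(2,6)=1.844 V=528.105

span = t_max - t_min = 3.65 - 0.62 = 3.030
L(2,6) = 152, L_eff = 152/255 = 0.596078
t(2,6) = 3.65 - 3.030·0.596078 = 1.844
Σt over all 9·7 pixels = 1180511/8500 ≈ 138.8836471
V = pitch²·Σt = 1.95²·1180511/8500 = 528.105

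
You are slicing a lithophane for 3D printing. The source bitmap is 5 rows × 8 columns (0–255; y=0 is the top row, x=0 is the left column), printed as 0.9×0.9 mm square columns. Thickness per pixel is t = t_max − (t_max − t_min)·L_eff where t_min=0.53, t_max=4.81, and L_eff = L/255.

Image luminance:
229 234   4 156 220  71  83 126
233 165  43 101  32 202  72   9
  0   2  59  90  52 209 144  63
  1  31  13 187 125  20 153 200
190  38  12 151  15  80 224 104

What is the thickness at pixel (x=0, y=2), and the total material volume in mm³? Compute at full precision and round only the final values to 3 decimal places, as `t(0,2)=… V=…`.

t(0,2)=4.810 V=99.519

span = t_max - t_min = 4.81 - 0.53 = 4.280
L(0,2) = 0, L_eff = 0/255 = 0.000000
t(0,2) = 4.81 - 4.280·0.000000 = 4.810
Σt over all 5·8 pixels = 261083/2125 ≈ 122.8625882
V = pitch²·Σt = 0.9²·261083/2125 = 99.519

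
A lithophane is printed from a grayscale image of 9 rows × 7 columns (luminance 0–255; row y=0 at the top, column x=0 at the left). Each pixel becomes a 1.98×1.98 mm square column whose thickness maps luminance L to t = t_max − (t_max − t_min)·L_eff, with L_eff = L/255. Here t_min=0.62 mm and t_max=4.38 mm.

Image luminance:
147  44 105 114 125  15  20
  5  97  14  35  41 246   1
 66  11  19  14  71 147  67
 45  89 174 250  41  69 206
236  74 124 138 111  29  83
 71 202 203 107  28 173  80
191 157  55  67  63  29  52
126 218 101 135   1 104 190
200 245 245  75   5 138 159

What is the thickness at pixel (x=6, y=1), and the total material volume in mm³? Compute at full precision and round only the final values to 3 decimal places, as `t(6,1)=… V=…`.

span = t_max - t_min = 4.38 - 0.62 = 3.760
L(6,1) = 1, L_eff = 1/255 = 0.003922
t(6,1) = 4.38 - 3.760·0.003922 = 4.365
Σt over all 9·7 pixels = 2297551/12750 ≈ 180.2000784
V = pitch²·Σt = 1.98²·2297551/12750 = 706.456

t(6,1)=4.365 V=706.456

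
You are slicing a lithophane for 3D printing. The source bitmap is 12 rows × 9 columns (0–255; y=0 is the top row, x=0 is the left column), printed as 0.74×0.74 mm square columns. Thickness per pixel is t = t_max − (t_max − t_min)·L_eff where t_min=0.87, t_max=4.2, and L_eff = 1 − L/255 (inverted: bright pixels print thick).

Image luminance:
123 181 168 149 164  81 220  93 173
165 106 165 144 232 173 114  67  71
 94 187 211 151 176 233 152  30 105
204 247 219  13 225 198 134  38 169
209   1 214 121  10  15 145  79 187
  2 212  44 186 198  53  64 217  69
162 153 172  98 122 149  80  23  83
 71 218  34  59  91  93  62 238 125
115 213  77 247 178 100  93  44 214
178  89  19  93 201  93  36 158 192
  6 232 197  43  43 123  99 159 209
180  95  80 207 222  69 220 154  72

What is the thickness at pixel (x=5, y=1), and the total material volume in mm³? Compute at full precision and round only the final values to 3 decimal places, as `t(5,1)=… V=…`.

span = t_max - t_min = 4.2 - 0.87 = 3.330
L(5,1) = 173, L_eff = 1 - 173/255 = 0.321569 (inverted)
t(5,1) = 4.2 - 3.330·0.321569 = 3.129
Σt over all 12·9 pixels = 593271/2125 ≈ 279.1863529
V = pitch²·Σt = 0.74²·593271/2125 = 152.882

t(5,1)=3.129 V=152.882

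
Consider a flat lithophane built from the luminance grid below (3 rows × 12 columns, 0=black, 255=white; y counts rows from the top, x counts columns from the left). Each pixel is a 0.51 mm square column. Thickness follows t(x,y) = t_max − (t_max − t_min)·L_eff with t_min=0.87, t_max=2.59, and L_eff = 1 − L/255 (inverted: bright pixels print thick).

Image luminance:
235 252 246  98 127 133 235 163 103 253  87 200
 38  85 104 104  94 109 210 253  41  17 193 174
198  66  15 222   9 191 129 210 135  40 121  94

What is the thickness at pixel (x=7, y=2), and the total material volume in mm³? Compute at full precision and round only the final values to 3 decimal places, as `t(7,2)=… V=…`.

span = t_max - t_min = 2.59 - 0.87 = 1.720
L(7,2) = 210, L_eff = 1 - 210/255 = 0.176471 (inverted)
t(7,2) = 2.59 - 1.720·0.176471 = 2.286
Σt over all 3·12 pixels = 413977/6375 ≈ 64.9375686
V = pitch²·Σt = 0.51²·413977/6375 = 16.890

t(7,2)=2.286 V=16.890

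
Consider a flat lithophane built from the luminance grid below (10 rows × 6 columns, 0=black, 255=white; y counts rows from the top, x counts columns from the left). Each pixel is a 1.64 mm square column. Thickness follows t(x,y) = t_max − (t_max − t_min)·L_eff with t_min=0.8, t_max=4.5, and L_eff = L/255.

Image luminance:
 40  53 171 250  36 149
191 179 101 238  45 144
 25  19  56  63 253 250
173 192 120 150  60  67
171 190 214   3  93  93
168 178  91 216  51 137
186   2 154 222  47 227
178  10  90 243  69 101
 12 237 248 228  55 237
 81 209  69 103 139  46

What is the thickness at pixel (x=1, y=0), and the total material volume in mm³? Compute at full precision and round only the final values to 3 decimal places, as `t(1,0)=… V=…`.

t(1,0)=3.731 V=420.895

span = t_max - t_min = 4.5 - 0.8 = 3.700
L(1,0) = 53, L_eff = 53/255 = 0.207843
t(1,0) = 4.5 - 3.700·0.207843 = 3.731
Σt over all 10·6 pixels = 399049/2550 ≈ 156.4898039
V = pitch²·Σt = 1.64²·399049/2550 = 420.895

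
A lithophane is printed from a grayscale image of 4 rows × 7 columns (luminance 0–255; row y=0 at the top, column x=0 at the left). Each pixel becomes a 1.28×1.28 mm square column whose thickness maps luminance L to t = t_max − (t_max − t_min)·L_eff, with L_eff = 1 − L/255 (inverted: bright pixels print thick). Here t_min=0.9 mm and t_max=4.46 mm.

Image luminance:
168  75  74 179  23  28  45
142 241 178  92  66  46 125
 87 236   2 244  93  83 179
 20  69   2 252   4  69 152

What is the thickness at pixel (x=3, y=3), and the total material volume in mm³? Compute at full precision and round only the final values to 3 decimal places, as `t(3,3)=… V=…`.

span = t_max - t_min = 4.46 - 0.9 = 3.560
L(3,3) = 252, L_eff = 1 - 252/255 = 0.011765 (inverted)
t(3,3) = 4.46 - 3.560·0.011765 = 4.418
Σt over all 4·7 pixels = 425336/6375 ≈ 66.7193725
V = pitch²·Σt = 1.28²·425336/6375 = 109.313

t(3,3)=4.418 V=109.313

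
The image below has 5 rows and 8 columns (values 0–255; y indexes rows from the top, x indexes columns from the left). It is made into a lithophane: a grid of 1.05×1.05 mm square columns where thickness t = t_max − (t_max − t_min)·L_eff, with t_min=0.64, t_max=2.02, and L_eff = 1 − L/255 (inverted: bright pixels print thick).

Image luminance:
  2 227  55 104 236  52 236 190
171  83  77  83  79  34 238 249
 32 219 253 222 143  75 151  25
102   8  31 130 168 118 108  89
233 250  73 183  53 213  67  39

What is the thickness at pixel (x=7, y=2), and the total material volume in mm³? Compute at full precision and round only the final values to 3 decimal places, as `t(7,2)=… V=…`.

t(7,2)=0.775 V=58.659

span = t_max - t_min = 2.02 - 0.64 = 1.380
L(7,2) = 25, L_eff = 1 - 25/255 = 0.901961 (inverted)
t(7,2) = 2.02 - 1.380·0.901961 = 0.775
Σt over all 5·8 pixels = 226123/4250 ≈ 53.2054118
V = pitch²·Σt = 1.05²·226123/4250 = 58.659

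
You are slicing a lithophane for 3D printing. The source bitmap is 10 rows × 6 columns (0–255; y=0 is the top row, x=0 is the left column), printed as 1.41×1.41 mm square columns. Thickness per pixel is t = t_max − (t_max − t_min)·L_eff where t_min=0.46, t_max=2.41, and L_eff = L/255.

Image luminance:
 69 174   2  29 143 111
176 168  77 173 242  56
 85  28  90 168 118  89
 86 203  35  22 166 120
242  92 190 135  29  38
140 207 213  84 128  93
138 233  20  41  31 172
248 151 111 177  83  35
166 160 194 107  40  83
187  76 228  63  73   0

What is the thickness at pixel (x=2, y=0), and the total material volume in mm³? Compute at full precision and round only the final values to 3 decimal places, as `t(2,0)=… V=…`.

t(2,0)=2.395 V=180.480

span = t_max - t_min = 2.41 - 0.46 = 1.950
L(2,0) = 2, L_eff = 2/255 = 0.007843
t(2,0) = 2.41 - 1.950·0.007843 = 2.395
Σt over all 10·6 pixels = 90.78
V = pitch²·Σt = 1.41²·90.78 = 180.480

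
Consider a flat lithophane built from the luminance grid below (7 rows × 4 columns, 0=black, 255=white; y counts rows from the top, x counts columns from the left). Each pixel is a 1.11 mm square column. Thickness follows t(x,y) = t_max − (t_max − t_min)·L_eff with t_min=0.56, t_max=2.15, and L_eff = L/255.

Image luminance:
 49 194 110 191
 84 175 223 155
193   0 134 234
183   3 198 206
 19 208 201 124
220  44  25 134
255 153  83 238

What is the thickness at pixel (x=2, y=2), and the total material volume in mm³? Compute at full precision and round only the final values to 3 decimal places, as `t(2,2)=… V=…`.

span = t_max - t_min = 2.15 - 0.56 = 1.590
L(2,2) = 134, L_eff = 134/255 = 0.525490
t(2,2) = 2.15 - 1.590·0.525490 = 1.314
Σt over all 7·4 pixels = 74448/2125 ≈ 35.0343529
V = pitch²·Σt = 1.11²·74448/2125 = 43.166

t(2,2)=1.314 V=43.166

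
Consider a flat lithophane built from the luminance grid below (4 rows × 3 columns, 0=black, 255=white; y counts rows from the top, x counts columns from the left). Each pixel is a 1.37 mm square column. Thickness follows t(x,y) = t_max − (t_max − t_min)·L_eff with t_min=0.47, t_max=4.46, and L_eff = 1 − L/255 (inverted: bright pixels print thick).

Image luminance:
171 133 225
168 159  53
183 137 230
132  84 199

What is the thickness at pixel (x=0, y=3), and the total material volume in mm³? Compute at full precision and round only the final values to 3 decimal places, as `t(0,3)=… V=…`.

span = t_max - t_min = 4.46 - 0.47 = 3.990
L(0,3) = 132, L_eff = 1 - 132/255 = 0.482353 (inverted)
t(0,3) = 4.46 - 3.990·0.482353 = 2.535
Σt over all 4·3 pixels = 148591/4250 ≈ 34.9625882
V = pitch²·Σt = 1.37²·148591/4250 = 65.621

t(0,3)=2.535 V=65.621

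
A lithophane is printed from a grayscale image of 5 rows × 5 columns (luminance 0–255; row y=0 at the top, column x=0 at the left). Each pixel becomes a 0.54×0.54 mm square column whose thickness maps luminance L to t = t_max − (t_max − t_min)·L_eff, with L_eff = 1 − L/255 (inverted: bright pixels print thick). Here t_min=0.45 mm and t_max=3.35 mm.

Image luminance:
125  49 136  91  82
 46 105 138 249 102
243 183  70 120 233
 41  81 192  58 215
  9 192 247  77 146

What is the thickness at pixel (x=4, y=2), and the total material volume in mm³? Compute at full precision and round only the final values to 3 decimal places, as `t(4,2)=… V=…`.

t(4,2)=3.100 V=13.992

span = t_max - t_min = 3.35 - 0.45 = 2.900
L(4,2) = 233, L_eff = 1 - 233/255 = 0.086275 (inverted)
t(4,2) = 3.35 - 2.900·0.086275 = 3.100
Σt over all 5·5 pixels = 2879/60 ≈ 47.9833333
V = pitch²·Σt = 0.54²·2879/60 = 13.992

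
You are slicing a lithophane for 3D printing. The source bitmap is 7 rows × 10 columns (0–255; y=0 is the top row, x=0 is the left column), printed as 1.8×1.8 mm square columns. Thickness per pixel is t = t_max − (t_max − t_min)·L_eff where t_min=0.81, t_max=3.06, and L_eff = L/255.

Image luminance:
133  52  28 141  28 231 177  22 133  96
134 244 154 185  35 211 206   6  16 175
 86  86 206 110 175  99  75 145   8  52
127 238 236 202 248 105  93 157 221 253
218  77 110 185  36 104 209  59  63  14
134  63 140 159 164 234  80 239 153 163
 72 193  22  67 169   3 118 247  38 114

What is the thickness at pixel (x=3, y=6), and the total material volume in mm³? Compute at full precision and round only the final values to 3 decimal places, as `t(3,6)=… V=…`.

t(3,6)=2.469 V=437.400

span = t_max - t_min = 3.06 - 0.81 = 2.250
L(3,6) = 67, L_eff = 67/255 = 0.262745
t(3,6) = 3.06 - 2.250·0.262745 = 2.469
Σt over all 7·10 pixels = 135
V = pitch²·Σt = 1.8²·135 = 437.400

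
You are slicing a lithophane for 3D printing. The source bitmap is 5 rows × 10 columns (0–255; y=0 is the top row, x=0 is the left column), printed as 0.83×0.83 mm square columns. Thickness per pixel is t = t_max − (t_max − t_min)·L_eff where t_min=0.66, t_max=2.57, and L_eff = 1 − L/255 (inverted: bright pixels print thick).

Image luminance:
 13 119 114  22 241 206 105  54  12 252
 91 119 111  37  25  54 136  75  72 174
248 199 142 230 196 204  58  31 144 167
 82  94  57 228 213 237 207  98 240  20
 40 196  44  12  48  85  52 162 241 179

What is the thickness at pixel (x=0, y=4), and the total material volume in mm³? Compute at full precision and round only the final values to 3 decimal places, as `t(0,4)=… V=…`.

span = t_max - t_min = 2.57 - 0.66 = 1.910
L(0,4) = 40, L_eff = 1 - 40/255 = 0.843137 (inverted)
t(0,4) = 2.57 - 1.910·0.843137 = 0.960
Σt over all 5·10 pixels = 337171/4250 ≈ 79.3343529
V = pitch²·Σt = 0.83²·337171/4250 = 54.653

t(0,4)=0.960 V=54.653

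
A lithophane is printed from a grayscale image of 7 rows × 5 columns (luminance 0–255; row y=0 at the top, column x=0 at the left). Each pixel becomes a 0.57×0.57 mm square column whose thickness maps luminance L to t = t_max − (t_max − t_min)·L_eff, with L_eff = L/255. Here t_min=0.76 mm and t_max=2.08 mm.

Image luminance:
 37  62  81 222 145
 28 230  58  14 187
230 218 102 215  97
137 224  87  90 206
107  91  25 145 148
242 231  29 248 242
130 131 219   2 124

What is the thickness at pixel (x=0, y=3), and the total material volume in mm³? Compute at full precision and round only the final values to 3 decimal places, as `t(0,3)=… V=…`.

span = t_max - t_min = 2.08 - 0.76 = 1.320
L(0,3) = 137, L_eff = 137/255 = 0.537255
t(0,3) = 2.08 - 1.320·0.537255 = 1.371
Σt over all 7·5 pixels = 102076/2125 ≈ 48.0357647
V = pitch²·Σt = 0.57²·102076/2125 = 15.607

t(0,3)=1.371 V=15.607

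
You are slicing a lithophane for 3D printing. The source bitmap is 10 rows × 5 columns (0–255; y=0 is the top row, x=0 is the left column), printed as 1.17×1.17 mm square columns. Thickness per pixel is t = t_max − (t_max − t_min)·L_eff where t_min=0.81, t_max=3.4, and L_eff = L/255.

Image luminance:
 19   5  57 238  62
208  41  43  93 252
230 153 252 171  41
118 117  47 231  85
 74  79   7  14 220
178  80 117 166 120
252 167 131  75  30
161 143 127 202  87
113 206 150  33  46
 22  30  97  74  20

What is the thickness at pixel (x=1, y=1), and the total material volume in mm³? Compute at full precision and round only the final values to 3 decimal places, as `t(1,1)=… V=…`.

span = t_max - t_min = 3.4 - 0.81 = 2.590
L(1,1) = 41, L_eff = 41/255 = 0.160784
t(1,1) = 3.4 - 2.590·0.160784 = 2.984
Σt over all 10·5 pixels = 715711/6375 ≈ 112.2683922
V = pitch²·Σt = 1.17²·715711/6375 = 153.684

t(1,1)=2.984 V=153.684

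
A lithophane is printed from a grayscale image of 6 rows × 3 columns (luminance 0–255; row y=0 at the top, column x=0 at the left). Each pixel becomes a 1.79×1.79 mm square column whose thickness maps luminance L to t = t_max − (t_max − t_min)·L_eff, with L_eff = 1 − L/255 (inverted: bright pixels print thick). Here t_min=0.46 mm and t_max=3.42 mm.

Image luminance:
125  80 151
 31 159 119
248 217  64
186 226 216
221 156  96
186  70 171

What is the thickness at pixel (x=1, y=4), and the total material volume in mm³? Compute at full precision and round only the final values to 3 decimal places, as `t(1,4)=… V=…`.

span = t_max - t_min = 3.42 - 0.46 = 2.960
L(1,4) = 156, L_eff = 1 - 156/255 = 0.388235 (inverted)
t(1,4) = 3.42 - 2.960·0.388235 = 2.271
Σt over all 6·3 pixels = 254213/6375 ≈ 39.8765490
V = pitch²·Σt = 1.79²·254213/6375 = 127.768

t(1,4)=2.271 V=127.768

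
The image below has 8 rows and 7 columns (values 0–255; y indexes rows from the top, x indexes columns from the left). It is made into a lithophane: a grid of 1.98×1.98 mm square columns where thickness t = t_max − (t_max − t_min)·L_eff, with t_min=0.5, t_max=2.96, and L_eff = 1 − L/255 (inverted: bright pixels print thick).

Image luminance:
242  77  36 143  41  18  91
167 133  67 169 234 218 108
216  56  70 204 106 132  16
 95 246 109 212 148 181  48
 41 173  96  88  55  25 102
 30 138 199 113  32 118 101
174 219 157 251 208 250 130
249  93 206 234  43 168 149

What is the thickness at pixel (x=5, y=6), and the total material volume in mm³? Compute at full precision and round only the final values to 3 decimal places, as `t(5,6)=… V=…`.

t(5,6)=2.912 V=390.587

span = t_max - t_min = 2.96 - 0.5 = 2.460
L(5,6) = 250, L_eff = 1 - 250/255 = 0.019608 (inverted)
t(5,6) = 2.96 - 2.460·0.019608 = 2.912
Σt over all 8·7 pixels = 16937/170 ≈ 99.6294118
V = pitch²·Σt = 1.98²·16937/170 = 390.587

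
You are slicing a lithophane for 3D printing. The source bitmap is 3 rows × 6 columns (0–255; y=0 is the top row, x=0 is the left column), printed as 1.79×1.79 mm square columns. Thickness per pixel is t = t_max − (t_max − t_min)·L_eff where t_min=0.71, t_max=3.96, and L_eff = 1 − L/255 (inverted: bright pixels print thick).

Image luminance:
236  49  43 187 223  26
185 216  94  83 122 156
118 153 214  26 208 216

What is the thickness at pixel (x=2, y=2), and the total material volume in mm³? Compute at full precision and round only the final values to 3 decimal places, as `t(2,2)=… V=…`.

t(2,2)=3.437 V=145.286

span = t_max - t_min = 3.96 - 0.71 = 3.250
L(2,2) = 214, L_eff = 1 - 214/255 = 0.160784 (inverted)
t(2,2) = 3.96 - 3.250·0.160784 = 3.437
Σt over all 3·6 pixels = 231253/5100 ≈ 45.3437255
V = pitch²·Σt = 1.79²·231253/5100 = 145.286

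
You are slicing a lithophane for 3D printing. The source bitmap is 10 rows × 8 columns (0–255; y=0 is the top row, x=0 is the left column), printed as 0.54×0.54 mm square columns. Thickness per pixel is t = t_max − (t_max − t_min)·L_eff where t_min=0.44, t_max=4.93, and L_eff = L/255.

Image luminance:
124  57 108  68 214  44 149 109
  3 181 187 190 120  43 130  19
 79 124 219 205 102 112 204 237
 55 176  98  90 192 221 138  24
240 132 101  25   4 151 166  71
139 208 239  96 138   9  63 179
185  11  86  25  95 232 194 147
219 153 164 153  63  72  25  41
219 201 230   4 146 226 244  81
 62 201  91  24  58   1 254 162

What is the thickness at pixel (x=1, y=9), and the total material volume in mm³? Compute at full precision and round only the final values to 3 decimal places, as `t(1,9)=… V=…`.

span = t_max - t_min = 4.93 - 0.44 = 4.490
L(1,9) = 201, L_eff = 201/255 = 0.788235
t(1,9) = 4.93 - 4.490·0.788235 = 1.391
Σt over all 10·8 pixels = 1385963/6375 ≈ 217.4059608
V = pitch²·Σt = 0.54²·1385963/6375 = 63.396

t(1,9)=1.391 V=63.396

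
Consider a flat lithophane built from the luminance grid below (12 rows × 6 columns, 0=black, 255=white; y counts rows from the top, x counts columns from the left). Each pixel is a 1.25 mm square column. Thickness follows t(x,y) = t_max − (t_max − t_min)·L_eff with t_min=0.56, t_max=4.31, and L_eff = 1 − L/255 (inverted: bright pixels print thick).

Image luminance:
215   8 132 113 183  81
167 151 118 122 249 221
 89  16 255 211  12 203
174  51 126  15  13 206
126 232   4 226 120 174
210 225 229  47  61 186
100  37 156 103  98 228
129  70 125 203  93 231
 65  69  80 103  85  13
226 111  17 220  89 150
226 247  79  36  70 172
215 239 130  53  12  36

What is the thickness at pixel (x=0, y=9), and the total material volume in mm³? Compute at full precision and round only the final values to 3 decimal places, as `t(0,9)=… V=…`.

span = t_max - t_min = 4.31 - 0.56 = 3.750
L(0,9) = 226, L_eff = 1 - 226/255 = 0.113725 (inverted)
t(0,9) = 4.31 - 3.750·0.113725 = 3.884
Σt over all 12·6 pixels = 300719/1700 ≈ 176.8935294
V = pitch²·Σt = 1.25²·300719/1700 = 276.396

t(0,9)=3.884 V=276.396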